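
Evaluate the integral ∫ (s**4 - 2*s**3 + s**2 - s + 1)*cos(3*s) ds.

Use integration by parts with u = s**4 - 2*s**3 + s**2 - s + 1, dv = cos(3*s) ds, so v = sin(3*s)/3.
Apply parts 4 times (tabular method): alternate signs, differentiate u down to 0, integrate dv up.

s**4*sin(3*s)/3 - 2*s**3*sin(3*s)/3 + 4*s**3*cos(3*s)/9 - s**2*sin(3*s)/9 - 2*s**2*cos(3*s)/3 + s*sin(3*s)/9 - 2*s*cos(3*s)/27 + 29*sin(3*s)/81 + cos(3*s)/27 + C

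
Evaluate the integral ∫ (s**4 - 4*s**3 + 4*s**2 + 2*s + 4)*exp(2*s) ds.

(2*s**4 - 12*s**3 + 26*s**2 - 22*s + 19)*exp(2*s)/4 + C

Use integration by parts with u = s**4 - 4*s**3 + 4*s**2 + 2*s + 4, dv = exp(2*s) ds, so v = exp(2*s)/2.
Apply parts 4 times (tabular method): alternate signs, differentiate u down to 0, integrate dv up.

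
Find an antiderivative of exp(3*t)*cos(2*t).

2*exp(3*t)*sin(2*t)/13 + 3*exp(3*t)*cos(2*t)/13 + C

Let I denote the integral. Integrate by parts with u = cos(2*t), dv = exp(3*t) dt, so v = exp(3*t)/3: I = exp(3*t)*cos(2*t)/3 + (2/3)·∫ exp(3*t)*sin(2*t) dt.
Apply parts again with u = sin(2*t), dv = exp(3*t) dt: ∫ exp(3*t)*sin(2*t) dt = exp(3*t)*sin(2*t)/3 − (2/3)·I. Substituting back brings back I: I = 2*exp(3*t)*sin(2*t)/9 + exp(3*t)*cos(2*t)/3 − (4/9)·I.
Solving for I: (1 + 4/9)·I equals the remaining terms, so I = (9/13)·(2*exp(3*t)*sin(2*t)/9 + exp(3*t)*cos(2*t)/3).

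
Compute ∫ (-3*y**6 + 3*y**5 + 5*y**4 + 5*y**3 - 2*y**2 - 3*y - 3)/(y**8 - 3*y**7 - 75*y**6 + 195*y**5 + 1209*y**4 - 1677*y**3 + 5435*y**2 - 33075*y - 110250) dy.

Factor the denominator: (y - 7)*(y - 5)**2*(y + 2)*(y + 5)*(y + 7)*(y**2 + 9).
Partial-fraction decomposition: 3*(686*y - 9133)/(435812*(y**2 + 9)) + 196579/(584640*(y + 7)) - 791/(3600*(y + 5)) + 253/(85995*(y + 2)) + 142637279/(203918400*(y - 5)) + 16909/(28560*(y - 5)**2) - 9029/(10962*(y - 7)).
Integrate each term; A/(y−a) gives A·log|y−a|; the (By+D)/(y²+p²) term gives a log and an atan.

-9029*log(y - 7)/10962 + 142637279*log(y - 5)/203918400 + 253*log(y + 2)/85995 - 791*log(y + 5)/3600 + 196579*log(y + 7)/584640 + 1029*log(y**2 + 9)/435812 - 9133*atan(y/3)/435812 - 16909/(28560*y - 142800) + C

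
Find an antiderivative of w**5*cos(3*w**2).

w**4*sin(3*w**2)/6 + w**2*cos(3*w**2)/9 - sin(3*w**2)/27 + C

Let u = w², du = 2w dw; rewrite as (1/2)∫ u^2·cos(3u) du.
Now integrate by parts 2 times.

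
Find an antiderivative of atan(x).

x*atan(x) - log(x**2 + 1)/2 + C

Use integration by parts with u = arctan(x), dv = dx.
Then du = 1/(x**2 + 1) dx.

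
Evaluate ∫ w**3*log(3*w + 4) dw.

Use integration by parts with u = log(3*w + 4), dv = w**3 dw.
Then du = 3/(3*w + 4) dw and v = w**4/4.

w**4*log(3*w + 4)/4 - w**4/16 + w**3/9 - 2*w**2/9 + 16*w/27 - 64*log(3*w + 4)/81 + C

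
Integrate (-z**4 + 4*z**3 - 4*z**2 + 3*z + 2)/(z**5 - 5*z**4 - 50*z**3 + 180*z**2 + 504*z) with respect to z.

log(z)/252 - 1202*log(z - 7)/819 + 139*log(z - 6)/144 + 17*log(z + 2)/144 - 145*log(z + 6)/234 + C

Factor the denominator: z*(z - 7)*(z - 6)*(z + 2)*(z + 6).
Partial-fraction decomposition: -145/(234*(z + 6)) + 17/(144*(z + 2)) + 139/(144*(z - 6)) - 1202/(819*(z - 7)) + 1/(252*z).
Integrate each term: A/(z−a) contributes A·log|z−a|.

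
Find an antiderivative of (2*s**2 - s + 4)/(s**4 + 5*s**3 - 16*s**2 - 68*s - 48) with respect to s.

8*log(s - 4)/75 - 7*log(s + 1)/25 + 7*log(s + 2)/12 - 41*log(s + 6)/100 + C

Factor the denominator: (s - 4)*(s + 1)*(s + 2)*(s + 6).
Partial-fraction decomposition: -41/(100*(s + 6)) + 7/(12*(s + 2)) - 7/(25*(s + 1)) + 8/(75*(s - 4)).
Integrate each term: A/(s−a) contributes A·log|s−a|.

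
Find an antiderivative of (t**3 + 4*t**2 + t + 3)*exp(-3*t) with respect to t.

Use integration by parts with u = t**3 + 4*t**2 + t + 3, dv = exp(-3*t) dt, so v = -exp(-3*t)/3.
Apply parts 3 times (tabular method): alternate signs, differentiate u down to 0, integrate dv up.

(-9*t**3 - 45*t**2 - 39*t - 40)*exp(-3*t)/27 + C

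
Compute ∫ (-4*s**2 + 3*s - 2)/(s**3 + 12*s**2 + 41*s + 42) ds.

-24*log(s + 2)/5 + 47*log(s + 3)/4 - 219*log(s + 7)/20 + C

Factor the denominator: (s + 2)*(s + 3)*(s + 7).
Partial-fraction decomposition: -219/(20*(s + 7)) + 47/(4*(s + 3)) - 24/(5*(s + 2)).
Integrate each term: A/(s−a) contributes A·log|s−a|.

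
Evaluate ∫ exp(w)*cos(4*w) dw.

Let I denote the integral. Integrate by parts with u = cos(4*w), dv = exp(w) dw, so v = exp(w): I = exp(w)*cos(4*w) + 4·∫ exp(w)*sin(4*w) dw.
Apply parts again with u = sin(4*w), dv = exp(w) dw: ∫ exp(w)*sin(4*w) dw = exp(w)*sin(4*w) − 4·I. Substituting back brings back I: I = 4*exp(w)*sin(4*w) + exp(w)*cos(4*w) − 16·I.
Solving for I: (1 + 16)·I equals the remaining terms, so I = (1/17)·(4*exp(w)*sin(4*w) + exp(w)*cos(4*w)).

4*exp(w)*sin(4*w)/17 + exp(w)*cos(4*w)/17 + C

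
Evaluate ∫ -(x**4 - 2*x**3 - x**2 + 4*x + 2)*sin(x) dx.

x**4*cos(x) - 4*x**3*sin(x) - 2*x**3*cos(x) + 6*x**2*sin(x) - 13*x**2*cos(x) + 26*x*sin(x) + 16*x*cos(x) - 16*sin(x) + 28*cos(x) + C

Use integration by parts with u = x**4 - 2*x**3 - x**2 + 4*x + 2, dv = -sin(x) dx, so v = cos(x).
Apply parts 4 times (tabular method): alternate signs, differentiate u down to 0, integrate dv up.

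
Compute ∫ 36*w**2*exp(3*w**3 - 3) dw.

Let u = 3*w**3 - 3, so du = (9*w**2) dw.
Rewriting, the integral becomes 4·∫ e^u du = 4·e^u.
Substituting back, u = 3*w**3 - 3.

4*exp(3*w**3 - 3) + C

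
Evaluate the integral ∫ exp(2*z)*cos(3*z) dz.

Let I denote the integral. Integrate by parts with u = cos(3*z), dv = exp(2*z) dz, so v = exp(2*z)/2: I = exp(2*z)*cos(3*z)/2 + (3/2)·∫ exp(2*z)*sin(3*z) dz.
Apply parts again with u = sin(3*z), dv = exp(2*z) dz: ∫ exp(2*z)*sin(3*z) dz = exp(2*z)*sin(3*z)/2 − (3/2)·I. Substituting back brings back I: I = 3*exp(2*z)*sin(3*z)/4 + exp(2*z)*cos(3*z)/2 − (9/4)·I.
Solving for I: (1 + 9/4)·I equals the remaining terms, so I = (4/13)·(3*exp(2*z)*sin(3*z)/4 + exp(2*z)*cos(3*z)/2).

3*exp(2*z)*sin(3*z)/13 + 2*exp(2*z)*cos(3*z)/13 + C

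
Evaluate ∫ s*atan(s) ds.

Use integration by parts with u = arctan(s), dv = s ds.
Then du = 1/(s**2 + 1) ds.

s**2*atan(s)/2 - s/2 + atan(s)/2 + C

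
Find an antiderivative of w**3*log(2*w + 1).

w**4*log(2*w + 1)/4 - w**4/16 + w**3/24 - w**2/32 + w/32 - log(2*w + 1)/64 + C

Use integration by parts with u = log(2*w + 1), dv = w**3 dw.
Then du = 2/(2*w + 1) dw and v = w**4/4.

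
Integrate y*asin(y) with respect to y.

y**2*asin(y)/2 + y*sqrt(-y**2 + 1)/4 - asin(y)/4 + C

Use integration by parts with u = arcsin(y), dv = y dy.
Then du = 1/sqrt(-y**2 + 1) dy.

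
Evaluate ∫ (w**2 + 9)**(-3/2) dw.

w/(9*sqrt(w**2 + 9)) + C

Substitute w = 3·tan(θ), so dw = 3·sec(θ)^2 dθ and the radical becomes sqrt(w**2 + 9) = 3·sec(θ) by the Pythagorean identity.
Integrate the resulting trig expression in θ, then back-substitute tan(θ) = w/3, sec(θ) = sqrt(w**2 + 9)/3 (absorbing any constant into C).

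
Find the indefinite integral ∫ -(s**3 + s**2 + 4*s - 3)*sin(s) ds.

Use integration by parts with u = s**3 + s**2 + 4*s - 3, dv = -sin(s) ds, so v = cos(s).
Apply parts 3 times (tabular method): alternate signs, differentiate u down to 0, integrate dv up.

s**3*cos(s) - 3*s**2*sin(s) + s**2*cos(s) - 2*s*sin(s) - 2*s*cos(s) + 2*sin(s) - 5*cos(s) + C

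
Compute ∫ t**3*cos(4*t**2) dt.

t**2*sin(4*t**2)/8 + cos(4*t**2)/32 + C

Let u = t², du = 2t dt; rewrite as (1/2)∫ u^1·cos(4u) du.
Now integrate by parts 1 time.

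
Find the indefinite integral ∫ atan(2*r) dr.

Use integration by parts with u = arctan(2*r), dv = dr.
Then du = 2/(4*r**2 + 1) dr.

r*atan(2*r) - log(4*r**2 + 1)/4 + C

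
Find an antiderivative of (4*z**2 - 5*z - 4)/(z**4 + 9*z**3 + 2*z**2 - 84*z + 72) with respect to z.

log(z - 2)/32 + 5*log(z - 1)/49 - 209*log(z + 6)/1568 - 85/(28*z + 168) + C

Factor the denominator: (z - 2)*(z - 1)*(z + 6)**2.
Partial-fraction decomposition: -209/(1568*(z + 6)) + 85/(28*(z + 6)**2) + 5/(49*(z - 1)) + 1/(32*(z - 2)).
Integrate each term; A/(z−a) gives A·log|z−a|; A/(z−a)² gives −A/(z−a).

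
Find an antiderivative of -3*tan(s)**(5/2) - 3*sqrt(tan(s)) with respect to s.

-2*tan(s)**(3/2) + C

Let u = tan(s), so du = (tan(s)**2 + 1) ds.
Rewriting, the integral becomes -3·∫ √u du = -3·(2/3)u^(3/2).
Substituting back, u = tan(s).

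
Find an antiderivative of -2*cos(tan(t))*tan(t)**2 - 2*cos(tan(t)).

-2*sin(tan(t)) + C

Let u = tan(t), so du = (tan(t)**2 + 1) dt.
Rewriting, the integral becomes -2·∫ cos(u) du = -2·sin(u).
Substituting back, u = tan(t).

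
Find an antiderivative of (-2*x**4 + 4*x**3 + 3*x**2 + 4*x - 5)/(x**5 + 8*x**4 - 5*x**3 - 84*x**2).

-361*log(x)/7056 - 2*log(x - 3)/63 + 247*log(x + 4)/112 - 202*log(x + 7)/49 - 5/(84*x) + C

Factor the denominator: x**2*(x - 3)*(x + 4)*(x + 7).
Partial-fraction decomposition: -202/(49*(x + 7)) + 247/(112*(x + 4)) - 2/(63*(x - 3)) - 361/(7056*x) + 5/(84*x**2).
Integrate each term; A/(x−a) gives A·log|x−a|; A/(x−a)² gives −A/(x−a).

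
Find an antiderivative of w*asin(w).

Use integration by parts with u = arcsin(w), dv = w dw.
Then du = 1/sqrt(-w**2 + 1) dw.

w**2*asin(w)/2 + w*sqrt(-w**2 + 1)/4 - asin(w)/4 + C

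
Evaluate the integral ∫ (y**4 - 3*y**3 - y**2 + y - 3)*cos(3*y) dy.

y**4*sin(3*y)/3 - y**3*sin(3*y) + 4*y**3*cos(3*y)/9 - 7*y**2*sin(3*y)/9 - y**2*cos(3*y) + y*sin(3*y) - 14*y*cos(3*y)/27 - 67*sin(3*y)/81 + cos(3*y)/3 + C

Use integration by parts with u = y**4 - 3*y**3 - y**2 + y - 3, dv = cos(3*y) dy, so v = sin(3*y)/3.
Apply parts 4 times (tabular method): alternate signs, differentiate u down to 0, integrate dv up.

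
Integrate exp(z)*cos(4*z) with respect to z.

4*exp(z)*sin(4*z)/17 + exp(z)*cos(4*z)/17 + C

Let I denote the integral. Integrate by parts with u = cos(4*z), dv = exp(z) dz, so v = exp(z): I = exp(z)*cos(4*z) + 4·∫ exp(z)*sin(4*z) dz.
Apply parts again with u = sin(4*z), dv = exp(z) dz: ∫ exp(z)*sin(4*z) dz = exp(z)*sin(4*z) − 4·I. Substituting back brings back I: I = 4*exp(z)*sin(4*z) + exp(z)*cos(4*z) − 16·I.
Solving for I: (1 + 16)·I equals the remaining terms, so I = (1/17)·(4*exp(z)*sin(4*z) + exp(z)*cos(4*z)).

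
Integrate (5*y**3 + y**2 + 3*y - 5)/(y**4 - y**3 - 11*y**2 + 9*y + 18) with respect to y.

Factor the denominator: (y - 3)*(y - 2)*(y + 1)*(y + 3).
Partial-fraction decomposition: 7/(3*(y + 3)) - 1/(2*(y + 1)) - 3/(y - 2) + 37/(6*(y - 3)).
Integrate each term: A/(y−a) contributes A·log|y−a|.

37*log(y - 3)/6 - 3*log(y - 2) - log(y + 1)/2 + 7*log(y + 3)/3 + C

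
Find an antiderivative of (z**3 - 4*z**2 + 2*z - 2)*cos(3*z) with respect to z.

Use integration by parts with u = z**3 - 4*z**2 + 2*z - 2, dv = cos(3*z) dz, so v = sin(3*z)/3.
Apply parts 3 times (tabular method): alternate signs, differentiate u down to 0, integrate dv up.

z**3*sin(3*z)/3 - 4*z**2*sin(3*z)/3 + z**2*cos(3*z)/3 + 4*z*sin(3*z)/9 - 8*z*cos(3*z)/9 - 10*sin(3*z)/27 + 4*cos(3*z)/27 + C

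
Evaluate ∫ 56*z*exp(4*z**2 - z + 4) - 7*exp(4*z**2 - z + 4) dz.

7*exp(4*z**2 - z + 4) + C

Let u = 4*z**2 - z + 4, so du = (8*z - 1) dz.
Rewriting, the integral becomes 7·∫ e^u du = 7·e^u.
Substituting back, u = 4*z**2 - z + 4.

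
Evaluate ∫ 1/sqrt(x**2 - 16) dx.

Substitute x = 4·sec(θ), so dx = 4·sec(θ)*tan(θ) dθ and the radical becomes sqrt(x**2 - 16) = 4·tan(θ) by the Pythagorean identity.
Integrate the resulting trig expression in θ, then back-substitute sec(θ) = x/4, tan(θ) = sqrt(x**2 - 16)/4 (absorbing any constant into C).

log(x + sqrt(x**2 - 16)) + C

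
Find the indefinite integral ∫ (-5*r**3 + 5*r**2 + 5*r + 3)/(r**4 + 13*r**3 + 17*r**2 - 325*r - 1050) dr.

-59*log(r - 5)/165 - 182*log(r + 5)/5 + 1233*log(r + 6)/11 - 241*log(r + 7)/3 + C

Factor the denominator: (r - 5)*(r + 5)*(r + 6)*(r + 7).
Partial-fraction decomposition: -241/(3*(r + 7)) + 1233/(11*(r + 6)) - 182/(5*(r + 5)) - 59/(165*(r - 5)).
Integrate each term: A/(r−a) contributes A·log|r−a|.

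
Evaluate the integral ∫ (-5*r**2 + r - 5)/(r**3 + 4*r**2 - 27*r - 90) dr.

-125*log(r - 5)/88 + 53*log(r + 3)/24 - 191*log(r + 6)/33 + C

Factor the denominator: (r - 5)*(r + 3)*(r + 6).
Partial-fraction decomposition: -191/(33*(r + 6)) + 53/(24*(r + 3)) - 125/(88*(r - 5)).
Integrate each term: A/(r−a) contributes A·log|r−a|.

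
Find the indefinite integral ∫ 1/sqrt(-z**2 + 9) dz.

asin(z/3) + C

Substitute z = 3·sin(θ), so dz = 3·cos(θ) dθ and the radical becomes sqrt(-z**2 + 9) = 3·cos(θ) by the Pythagorean identity.
Integrate the resulting trig expression in θ, then back-substitute θ = asin(z/3), sin(θ) = z/3, cos(θ) = sqrt(-z**2 + 9)/3 (absorbing any constant into C).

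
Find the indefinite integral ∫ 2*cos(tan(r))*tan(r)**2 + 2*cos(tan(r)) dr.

Let u = tan(r), so du = (tan(r)**2 + 1) dr.
Rewriting, the integral becomes 2·∫ cos(u) du = 2·sin(u).
Substituting back, u = tan(r).

2*sin(tan(r)) + C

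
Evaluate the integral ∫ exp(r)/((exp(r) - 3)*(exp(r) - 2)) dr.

log(exp(r) - 3) - log(exp(r) - 2) + C

Let u = e^r, du = e^r dr.
The integral becomes ∫ du/((u-3)(u-2)); decompose into partial fractions.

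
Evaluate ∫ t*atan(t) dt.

t**2*atan(t)/2 - t/2 + atan(t)/2 + C

Use integration by parts with u = arctan(t), dv = t dt.
Then du = 1/(t**2 + 1) dt.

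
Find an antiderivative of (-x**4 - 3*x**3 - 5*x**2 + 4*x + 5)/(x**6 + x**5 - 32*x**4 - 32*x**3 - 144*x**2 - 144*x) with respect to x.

Factor the denominator: x*(x - 6)*(x + 1)*(x + 6)*(x**2 + 4).
Partial-fraction decomposition: (73*x - 28)/(800*(x**2 + 4)) + 847/(14400*(x + 6)) - 2/(175*(x + 1)) - 419/(4032*(x - 6)) - 5/(144*x).
Integrate each term; A/(x−a) gives A·log|x−a|; the (Bx+D)/(x²+p²) term gives a log and an atan.

-5*log(x)/144 - 419*log(x - 6)/4032 - 2*log(x + 1)/175 + 847*log(x + 6)/14400 + 73*log(x**2 + 4)/1600 - 7*atan(x/2)/400 + C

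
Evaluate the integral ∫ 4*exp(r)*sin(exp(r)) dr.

Let u = exp(r), so du = (exp(r)) dr.
Rewriting, the integral becomes 4·∫ sin(u) du = 4·-cos(u).
Substituting back, u = exp(r).

-4*cos(exp(r)) + C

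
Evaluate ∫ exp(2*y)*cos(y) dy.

exp(2*y)*sin(y)/5 + 2*exp(2*y)*cos(y)/5 + C

Let I denote the integral. Integrate by parts with u = cos(y), dv = exp(2*y) dy, so v = exp(2*y)/2: I = exp(2*y)*cos(y)/2 + (1/2)·∫ exp(2*y)*sin(y) dy.
Apply parts again with u = sin(y), dv = exp(2*y) dy: ∫ exp(2*y)*sin(y) dy = exp(2*y)*sin(y)/2 − (1/2)·I. Substituting back brings back I: I = exp(2*y)*sin(y)/4 + exp(2*y)*cos(y)/2 − (1/4)·I.
Solving for I: (1 + 1/4)·I equals the remaining terms, so I = (4/5)·(exp(2*y)*sin(y)/4 + exp(2*y)*cos(y)/2).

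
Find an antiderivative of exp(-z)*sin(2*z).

-exp(-z)*sin(2*z)/5 - 2*exp(-z)*cos(2*z)/5 + C

Let I denote the integral. Integrate by parts with u = sin(2*z), dv = exp(-z) dz, so v = -exp(-z): I = -exp(-z)*sin(2*z) + 2·∫ exp(-z)*cos(2*z) dz.
Apply parts again with u = cos(2*z), dv = exp(-z) dz: ∫ exp(-z)*cos(2*z) dz = -exp(-z)*cos(2*z) − 2·I. Substituting back brings back I: I = -exp(-z)*sin(2*z) - 2*exp(-z)*cos(2*z) − 4·I.
Solving for I: (1 + 4)·I equals the remaining terms, so I = (1/5)·(-exp(-z)*sin(2*z) - 2*exp(-z)*cos(2*z)).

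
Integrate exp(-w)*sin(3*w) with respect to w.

-exp(-w)*sin(3*w)/10 - 3*exp(-w)*cos(3*w)/10 + C

Let I denote the integral. Integrate by parts with u = sin(3*w), dv = exp(-w) dw, so v = -exp(-w): I = -exp(-w)*sin(3*w) + 3·∫ exp(-w)*cos(3*w) dw.
Apply parts again with u = cos(3*w), dv = exp(-w) dw: ∫ exp(-w)*cos(3*w) dw = -exp(-w)*cos(3*w) − 3·I. Substituting back brings back I: I = -exp(-w)*sin(3*w) - 3*exp(-w)*cos(3*w) − 9·I.
Solving for I: (1 + 9)·I equals the remaining terms, so I = (1/10)·(-exp(-w)*sin(3*w) - 3*exp(-w)*cos(3*w)).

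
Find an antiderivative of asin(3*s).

s*asin(3*s) + sqrt(-9*s**2 + 1)/3 + C

Use integration by parts with u = arcsin(3*s), dv = ds.
Then du = 3/sqrt(-9*s**2 + 1) ds.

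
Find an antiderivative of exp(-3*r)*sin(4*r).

-3*exp(-3*r)*sin(4*r)/25 - 4*exp(-3*r)*cos(4*r)/25 + C

Let I denote the integral. Integrate by parts with u = sin(4*r), dv = exp(-3*r) dr, so v = -exp(-3*r)/3: I = -exp(-3*r)*sin(4*r)/3 + (4/3)·∫ exp(-3*r)*cos(4*r) dr.
Apply parts again with u = cos(4*r), dv = exp(-3*r) dr: ∫ exp(-3*r)*cos(4*r) dr = -exp(-3*r)*cos(4*r)/3 − (4/3)·I. Substituting back brings back I: I = -exp(-3*r)*sin(4*r)/3 - 4*exp(-3*r)*cos(4*r)/9 − (16/9)·I.
Solving for I: (1 + 16/9)·I equals the remaining terms, so I = (9/25)·(-exp(-3*r)*sin(4*r)/3 - 4*exp(-3*r)*cos(4*r)/9).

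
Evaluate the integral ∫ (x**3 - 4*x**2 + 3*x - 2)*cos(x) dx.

x**3*sin(x) - 4*x**2*sin(x) + 3*x**2*cos(x) - 3*x*sin(x) - 8*x*cos(x) + 6*sin(x) - 3*cos(x) + C

Use integration by parts with u = x**3 - 4*x**2 + 3*x - 2, dv = cos(x) dx, so v = sin(x).
Apply parts 3 times (tabular method): alternate signs, differentiate u down to 0, integrate dv up.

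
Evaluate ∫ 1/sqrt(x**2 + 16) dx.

Substitute x = 4·tan(θ), so dx = 4·sec(θ)^2 dθ and the radical becomes sqrt(x**2 + 16) = 4·sec(θ) by the Pythagorean identity.
Integrate the resulting trig expression in θ, then back-substitute tan(θ) = x/4, sec(θ) = sqrt(x**2 + 16)/4 (absorbing any constant into C).

log(x + sqrt(x**2 + 16)) + C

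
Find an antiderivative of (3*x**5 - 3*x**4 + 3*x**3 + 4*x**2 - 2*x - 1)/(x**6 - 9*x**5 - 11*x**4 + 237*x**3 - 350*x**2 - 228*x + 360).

5225113*log(x - 6)/2371600 + 83*log(x - 2)/336 - log(x - 1)/75 - log(x + 1)/294 + 2879*log(x + 5)/5082 - 20219/(1540*x - 9240) + C

Factor the denominator: (x - 6)**2*(x - 2)*(x - 1)*(x + 1)*(x + 5).
Partial-fraction decomposition: 2879/(5082*(x + 5)) - 1/(294*(x + 1)) - 1/(75*(x - 1)) + 83/(336*(x - 2)) + 5225113/(2371600*(x - 6)) + 20219/(1540*(x - 6)**2).
Integrate each term; A/(x−a) gives A·log|x−a|; A/(x−a)² gives −A/(x−a).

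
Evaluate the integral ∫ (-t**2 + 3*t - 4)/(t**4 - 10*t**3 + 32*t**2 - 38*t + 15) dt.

-7*log(t - 5)/16 + log(t - 3)/2 - log(t - 1)/16 + 1/(4*t - 4) + C

Factor the denominator: (t - 5)*(t - 3)*(t - 1)**2.
Partial-fraction decomposition: -1/(16*(t - 1)) - 1/(4*(t - 1)**2) + 1/(2*(t - 3)) - 7/(16*(t - 5)).
Integrate each term; A/(t−a) gives A·log|t−a|; A/(t−a)² gives −A/(t−a).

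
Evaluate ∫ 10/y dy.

10*log(y) + 5*log(2) + C

Let u = 2*y**2, so du = (4*y) dy.
Rewriting, the integral becomes 5·∫ 1/u du = 5·log(u).
Substituting back, u = 2*y**2.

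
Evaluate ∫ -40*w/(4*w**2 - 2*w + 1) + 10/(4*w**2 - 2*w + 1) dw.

Let u = 4*w**2 - 2*w + 1, so du = (8*w - 2) dw.
Rewriting, the integral becomes -5·∫ 1/u du = -5·log(u).
Substituting back, u = 4*w**2 - 2*w + 1.

-5*log(4*w**2 - 2*w + 1) + C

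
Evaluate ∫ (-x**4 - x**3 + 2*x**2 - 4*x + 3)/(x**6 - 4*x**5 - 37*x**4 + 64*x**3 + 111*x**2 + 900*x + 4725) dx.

-2671*log(x - 7)/13920 + 717*log(x - 5)/5440 - 7*log(x + 3)/960 + 427*log(x + 5)/8160 + 89*log(x**2 + 9)/11832 - 25*atan(x/3)/986 + C

Factor the denominator: (x - 7)*(x - 5)*(x + 3)*(x + 5)*(x**2 + 9).
Partial-fraction decomposition: (89*x - 450)/(5916*(x**2 + 9)) + 427/(8160*(x + 5)) - 7/(960*(x + 3)) + 717/(5440*(x - 5)) - 2671/(13920*(x - 7)).
Integrate each term; A/(x−a) gives A·log|x−a|; the (Bx+D)/(x²+p²) term gives a log and an atan.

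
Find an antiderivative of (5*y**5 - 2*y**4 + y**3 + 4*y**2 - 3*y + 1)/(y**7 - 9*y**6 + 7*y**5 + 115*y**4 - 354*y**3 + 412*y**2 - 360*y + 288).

Factor the denominator: (y - 6)*(y - 3)*(y - 2)**2*(y + 4)*(y**2 + 1).
Partial-fraction decomposition: -(167*y + 114)/(15725*(y**2 + 1)) - 1873/(14280*(y + 4)) + 8053/(2400*(y - 2)) + 49/(40*(y - 2)**2) - 554/(105*(y - 3)) + 36631/(17760*(y - 6)).
Integrate each term; A/(y−a) gives A·log|y−a|; the (By+D)/(y²+p²) term gives a log and an atan.

36631*log(y - 6)/17760 - 554*log(y - 3)/105 + 8053*log(y - 2)/2400 - 1873*log(y + 4)/14280 - 167*log(y**2 + 1)/31450 - 114*atan(y)/15725 - 49/(40*y - 80) + C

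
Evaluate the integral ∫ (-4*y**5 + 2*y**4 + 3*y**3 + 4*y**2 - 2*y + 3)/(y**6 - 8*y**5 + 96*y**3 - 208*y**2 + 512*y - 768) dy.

-27729*log(y - 6)/3200 + 3333*log(y - 4)/640 - 19*log(y - 2)/128 - 1497*log(y + 4)/3200 + 59*log(y**2 + 4)/1600 - 331*atan(y/2)/1600 + C

Factor the denominator: (y - 6)*(y - 4)*(y - 2)*(y + 4)*(y**2 + 4).
Partial-fraction decomposition: (59*y - 331)/(800*(y**2 + 4)) - 1497/(3200*(y + 4)) - 19/(128*(y - 2)) + 3333/(640*(y - 4)) - 27729/(3200*(y - 6)).
Integrate each term; A/(y−a) gives A·log|y−a|; the (By+D)/(y²+p²) term gives a log and an atan.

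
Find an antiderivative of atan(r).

r*atan(r) - log(r**2 + 1)/2 + C

Use integration by parts with u = arctan(r), dv = dr.
Then du = 1/(r**2 + 1) dr.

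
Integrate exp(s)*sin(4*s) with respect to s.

Let I denote the integral. Integrate by parts with u = sin(4*s), dv = exp(s) ds, so v = exp(s): I = exp(s)*sin(4*s) − 4·∫ exp(s)*cos(4*s) ds.
Apply parts again with u = cos(4*s), dv = exp(s) ds: ∫ exp(s)*cos(4*s) ds = exp(s)*cos(4*s) + 4·I. Substituting back brings back I: I = exp(s)*sin(4*s) - 4*exp(s)*cos(4*s) − 16·I.
Solving for I: (1 + 16)·I equals the remaining terms, so I = (1/17)·(exp(s)*sin(4*s) - 4*exp(s)*cos(4*s)).

exp(s)*sin(4*s)/17 - 4*exp(s)*cos(4*s)/17 + C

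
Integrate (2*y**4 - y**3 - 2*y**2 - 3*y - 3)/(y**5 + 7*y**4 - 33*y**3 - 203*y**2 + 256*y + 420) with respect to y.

1057*log(y - 5)/2376 - 7*log(y - 2)/648 + log(y + 1)/540 - 2751*log(y + 6)/440 + 5065*log(y + 7)/648 + C

Factor the denominator: (y - 5)*(y - 2)*(y + 1)*(y + 6)*(y + 7).
Partial-fraction decomposition: 5065/(648*(y + 7)) - 2751/(440*(y + 6)) + 1/(540*(y + 1)) - 7/(648*(y - 2)) + 1057/(2376*(y - 5)).
Integrate each term: A/(y−a) contributes A·log|y−a|.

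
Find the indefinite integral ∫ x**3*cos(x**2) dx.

x**2*sin(x**2)/2 + cos(x**2)/2 + C

Let u = x², du = 2x dx; rewrite as (1/2)∫ u^1·cos(1u) du.
Now integrate by parts 1 time.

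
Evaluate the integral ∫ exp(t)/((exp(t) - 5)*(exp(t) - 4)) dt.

log(exp(t) - 5) - log(exp(t) - 4) + C

Let u = e^t, du = e^t dt.
The integral becomes ∫ du/((u-5)(u-4)); decompose into partial fractions.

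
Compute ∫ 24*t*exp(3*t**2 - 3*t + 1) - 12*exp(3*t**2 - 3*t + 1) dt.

Let u = 3*t**2 - 3*t + 1, so du = (6*t - 3) dt.
Rewriting, the integral becomes 4·∫ e^u du = 4·e^u.
Substituting back, u = 3*t**2 - 3*t + 1.

4*exp(3*t**2 - 3*t + 1) + C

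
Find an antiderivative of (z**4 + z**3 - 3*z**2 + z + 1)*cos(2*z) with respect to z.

Use integration by parts with u = z**4 + z**3 - 3*z**2 + z + 1, dv = cos(2*z) dz, so v = sin(2*z)/2.
Apply parts 4 times (tabular method): alternate signs, differentiate u down to 0, integrate dv up.

z**4*sin(2*z)/2 + z**3*sin(2*z)/2 + z**3*cos(2*z) - 3*z**2*sin(2*z) + 3*z**2*cos(2*z)/4 - z*sin(2*z)/4 - 3*z*cos(2*z) + 2*sin(2*z) - cos(2*z)/8 + C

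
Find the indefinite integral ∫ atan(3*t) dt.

Use integration by parts with u = arctan(3*t), dv = dt.
Then du = 3/(9*t**2 + 1) dt.

t*atan(3*t) - log(9*t**2 + 1)/6 + C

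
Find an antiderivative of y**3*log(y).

y**4*log(y)/4 - y**4/16 + C

Use integration by parts with u = log(y), dv = y**3 dy.
Then du = 1/y dy and v = y**4/4.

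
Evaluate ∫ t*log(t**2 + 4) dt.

Let u = t**2 + 4, so du = (2*t) dt.
The integral becomes (1/2)·∫ log(u) du; integrate by parts with u′=log(u), dv′=du.

t**2*log(t**2 + 4)/2 - t**2/2 + 2*log(t**2 + 4) + C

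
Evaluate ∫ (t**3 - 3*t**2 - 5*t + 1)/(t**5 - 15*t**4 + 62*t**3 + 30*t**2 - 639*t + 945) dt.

81*log(t - 7)/160 - 13*log(t - 5)/32 - 25*log(t - 3)/288 - 19*log(t + 3)/1440 + 7/(24*t - 72) + C

Factor the denominator: (t - 7)*(t - 5)*(t - 3)**2*(t + 3).
Partial-fraction decomposition: -19/(1440*(t + 3)) - 25/(288*(t - 3)) - 7/(24*(t - 3)**2) - 13/(32*(t - 5)) + 81/(160*(t - 7)).
Integrate each term; A/(t−a) gives A·log|t−a|; A/(t−a)² gives −A/(t−a).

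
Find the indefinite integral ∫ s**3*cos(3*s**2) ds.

s**2*sin(3*s**2)/6 + cos(3*s**2)/18 + C

Let u = s², du = 2s ds; rewrite as (1/2)∫ u^1·cos(3u) du.
Now integrate by parts 1 time.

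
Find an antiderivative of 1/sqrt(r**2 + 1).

log(r + sqrt(r**2 + 1)) + C

Substitute r = tan(θ), so dr = sec(θ)^2 dθ and the radical becomes sqrt(r**2 + 1) = sec(θ) by the Pythagorean identity.
Integrate the resulting trig expression in θ, then back-substitute tan(θ) = r, sec(θ) = sqrt(r**2 + 1) (absorbing any constant into C).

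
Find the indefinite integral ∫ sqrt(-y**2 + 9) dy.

Substitute y = 3·sin(θ), so dy = 3·cos(θ) dθ and the radical becomes sqrt(-y**2 + 9) = 3·cos(θ) by the Pythagorean identity.
Integrate the resulting trig expression in θ, then back-substitute θ = asin(y/3), sin(θ) = y/3, cos(θ) = sqrt(-y**2 + 9)/3 (absorbing any constant into C).

y*sqrt(-y**2 + 9)/2 + 9*asin(y/3)/2 + C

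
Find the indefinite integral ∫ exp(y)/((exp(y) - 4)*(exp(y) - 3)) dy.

Let u = e^y, du = e^y dy.
The integral becomes ∫ du/((u-4)(u-3)); decompose into partial fractions.

log(exp(y) - 4) - log(exp(y) - 3) + C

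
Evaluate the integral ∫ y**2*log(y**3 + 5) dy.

Let u = y**3 + 5, so du = (3*y**2) dy.
The integral becomes (1/3)·∫ log(u) du; integrate by parts with u′=log(u), dv′=du.

y**3*log(y**3 + 5)/3 - y**3/3 + 5*log(y**3 + 5)/3 + C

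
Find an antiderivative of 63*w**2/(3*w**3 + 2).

Let u = 3*w**3 + 2, so du = (9*w**2) dw.
Rewriting, the integral becomes 7·∫ 1/u du = 7·log(u).
Substituting back, u = 3*w**3 + 2.

7*log(3*w**3 + 2) + C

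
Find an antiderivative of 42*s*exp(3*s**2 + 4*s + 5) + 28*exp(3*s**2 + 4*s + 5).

7*exp(3*s**2 + 4*s + 5) + C

Let u = 3*s**2 + 4*s + 5, so du = (6*s + 4) ds.
Rewriting, the integral becomes 7·∫ e^u du = 7·e^u.
Substituting back, u = 3*s**2 + 4*s + 5.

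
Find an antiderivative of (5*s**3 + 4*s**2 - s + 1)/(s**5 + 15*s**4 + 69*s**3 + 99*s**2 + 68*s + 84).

-21*log(s + 2)/100 + 929*log(s + 6)/148 - 1511*log(s + 7)/250 - 213*log(s**2 + 1)/18500 - 609*atan(s)/9250 + C

Factor the denominator: (s + 2)*(s + 6)*(s + 7)*(s**2 + 1).
Partial-fraction decomposition: -3*(71*s + 203)/(9250*(s**2 + 1)) - 1511/(250*(s + 7)) + 929/(148*(s + 6)) - 21/(100*(s + 2)).
Integrate each term; A/(s−a) gives A·log|s−a|; the (Bs+D)/(s²+p²) term gives a log and an atan.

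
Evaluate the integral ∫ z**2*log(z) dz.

z**3*log(z)/3 - z**3/9 + C

Use integration by parts with u = log(z), dv = z**2 dz.
Then du = 1/z dz and v = z**3/3.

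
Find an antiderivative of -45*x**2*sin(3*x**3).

5*cos(3*x**3) + C

Let u = 3*x**3, so du = (9*x**2) dx.
Rewriting, the integral becomes -5·∫ sin(u) du = -5·-cos(u).
Substituting back, u = 3*x**3.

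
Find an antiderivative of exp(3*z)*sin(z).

Let I denote the integral. Integrate by parts with u = sin(z), dv = exp(3*z) dz, so v = exp(3*z)/3: I = exp(3*z)*sin(z)/3 − (1/3)·∫ exp(3*z)*cos(z) dz.
Apply parts again with u = cos(z), dv = exp(3*z) dz: ∫ exp(3*z)*cos(z) dz = exp(3*z)*cos(z)/3 + (1/3)·I. Substituting back brings back I: I = exp(3*z)*sin(z)/3 - exp(3*z)*cos(z)/9 − (1/9)·I.
Solving for I: (1 + 1/9)·I equals the remaining terms, so I = (9/10)·(exp(3*z)*sin(z)/3 - exp(3*z)*cos(z)/9).

3*exp(3*z)*sin(z)/10 - exp(3*z)*cos(z)/10 + C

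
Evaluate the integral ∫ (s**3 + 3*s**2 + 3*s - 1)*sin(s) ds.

-s**3*cos(s) + 3*s**2*sin(s) - 3*s**2*cos(s) + 6*s*sin(s) + 3*s*cos(s) - 3*sin(s) + 7*cos(s) + C

Use integration by parts with u = s**3 + 3*s**2 + 3*s - 1, dv = sin(s) ds, so v = -cos(s).
Apply parts 3 times (tabular method): alternate signs, differentiate u down to 0, integrate dv up.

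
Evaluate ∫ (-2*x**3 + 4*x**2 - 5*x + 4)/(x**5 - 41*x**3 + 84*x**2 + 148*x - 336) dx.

-20*log(x - 4)/33 + 29*log(x - 3)/50 - log(x - 2)/12 - 23*log(x + 2)/300 + 307*log(x + 7)/1650 + C

Factor the denominator: (x - 4)*(x - 3)*(x - 2)*(x + 2)*(x + 7).
Partial-fraction decomposition: 307/(1650*(x + 7)) - 23/(300*(x + 2)) - 1/(12*(x - 2)) + 29/(50*(x - 3)) - 20/(33*(x - 4)).
Integrate each term: A/(x−a) contributes A·log|x−a|.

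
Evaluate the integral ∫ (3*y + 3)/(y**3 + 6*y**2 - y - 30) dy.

Factor the denominator: (y - 2)*(y + 3)*(y + 5).
Partial-fraction decomposition: -6/(7*(y + 5)) + 3/(5*(y + 3)) + 9/(35*(y - 2)).
Integrate each term: A/(y−a) contributes A·log|y−a|.

9*log(y - 2)/35 + 3*log(y + 3)/5 - 6*log(y + 5)/7 + C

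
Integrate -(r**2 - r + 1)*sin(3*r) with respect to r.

Use integration by parts with u = r**2 - r + 1, dv = -sin(3*r) dr, so v = cos(3*r)/3.
Apply parts 2 times (tabular method): alternate signs, differentiate u down to 0, integrate dv up.

r**2*cos(3*r)/3 - 2*r*sin(3*r)/9 - r*cos(3*r)/3 + sin(3*r)/9 + 7*cos(3*r)/27 + C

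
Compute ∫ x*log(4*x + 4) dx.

Use integration by parts with u = log(4*x + 4), dv = x dx.
Then du = 4/(4*x + 4) dx and v = x**2/2.

x**2*log(4*x + 4)/2 - x**2/4 + x/2 - log(x + 1)/2 + C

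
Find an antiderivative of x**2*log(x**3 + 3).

Let u = x**3 + 3, so du = (3*x**2) dx.
The integral becomes (1/3)·∫ log(u) du; integrate by parts with u′=log(u), dv′=du.

x**3*log(x**3 + 3)/3 - x**3/3 + log(x**3 + 3) + C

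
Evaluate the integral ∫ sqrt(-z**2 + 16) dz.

z*sqrt(-z**2 + 16)/2 + 8*asin(z/4) + C

Substitute z = 4·sin(θ), so dz = 4·cos(θ) dθ and the radical becomes sqrt(-z**2 + 16) = 4·cos(θ) by the Pythagorean identity.
Integrate the resulting trig expression in θ, then back-substitute θ = asin(z/4), sin(θ) = z/4, cos(θ) = sqrt(-z**2 + 16)/4 (absorbing any constant into C).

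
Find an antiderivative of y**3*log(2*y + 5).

Use integration by parts with u = log(2*y + 5), dv = y**3 dy.
Then du = 2/(2*y + 5) dy and v = y**4/4.

y**4*log(2*y + 5)/4 - y**4/16 + 5*y**3/24 - 25*y**2/32 + 125*y/32 - 625*log(2*y + 5)/64 + C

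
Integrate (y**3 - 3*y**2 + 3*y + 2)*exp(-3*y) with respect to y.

Use integration by parts with u = y**3 - 3*y**2 + 3*y + 2, dv = exp(-3*y) dy, so v = -exp(-3*y)/3.
Apply parts 3 times (tabular method): alternate signs, differentiate u down to 0, integrate dv up.

(-9*y**3 + 18*y**2 - 15*y - 23)*exp(-3*y)/27 + C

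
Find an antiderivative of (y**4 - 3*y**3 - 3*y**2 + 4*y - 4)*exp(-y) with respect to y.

Use integration by parts with u = y**4 - 3*y**3 - 3*y**2 + 4*y - 4, dv = exp(-y) dy, so v = -exp(-y).
Apply parts 4 times (tabular method): alternate signs, differentiate u down to 0, integrate dv up.

(-y**4 - y**3 - 4*y)*exp(-y) + C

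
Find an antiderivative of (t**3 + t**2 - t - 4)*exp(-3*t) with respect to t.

(-9*t**3 - 18*t**2 - 3*t + 35)*exp(-3*t)/27 + C

Use integration by parts with u = t**3 + t**2 - t - 4, dv = exp(-3*t) dt, so v = -exp(-3*t)/3.
Apply parts 3 times (tabular method): alternate signs, differentiate u down to 0, integrate dv up.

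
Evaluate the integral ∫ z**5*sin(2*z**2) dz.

-z**4*cos(2*z**2)/4 + z**2*sin(2*z**2)/4 + cos(2*z**2)/8 + C

Let u = z², du = 2z dz; rewrite as (1/2)∫ u^2·sin(2u) du.
Now integrate by parts 2 times.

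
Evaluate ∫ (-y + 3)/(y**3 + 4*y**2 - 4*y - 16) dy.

Factor the denominator: (y - 2)*(y + 2)*(y + 4).
Partial-fraction decomposition: 7/(12*(y + 4)) - 5/(8*(y + 2)) + 1/(24*(y - 2)).
Integrate each term: A/(y−a) contributes A·log|y−a|.

log(y - 2)/24 - 5*log(y + 2)/8 + 7*log(y + 4)/12 + C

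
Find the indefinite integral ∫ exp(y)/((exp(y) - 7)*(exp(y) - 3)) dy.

log(exp(y) - 7)/4 - log(exp(y) - 3)/4 + C

Let u = e^y, du = e^y dy.
The integral becomes ∫ du/((u-3)(u-7)); decompose into partial fractions.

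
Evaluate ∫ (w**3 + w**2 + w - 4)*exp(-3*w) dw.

Use integration by parts with u = w**3 + w**2 + w - 4, dv = exp(-3*w) dw, so v = -exp(-3*w)/3.
Apply parts 3 times (tabular method): alternate signs, differentiate u down to 0, integrate dv up.

(-9*w**3 - 18*w**2 - 21*w + 29)*exp(-3*w)/27 + C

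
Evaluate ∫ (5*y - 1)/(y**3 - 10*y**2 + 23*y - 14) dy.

17*log(y - 7)/15 - 9*log(y - 2)/5 + 2*log(y - 1)/3 + C

Factor the denominator: (y - 7)*(y - 2)*(y - 1).
Partial-fraction decomposition: 2/(3*(y - 1)) - 9/(5*(y - 2)) + 17/(15*(y - 7)).
Integrate each term: A/(y−a) contributes A·log|y−a|.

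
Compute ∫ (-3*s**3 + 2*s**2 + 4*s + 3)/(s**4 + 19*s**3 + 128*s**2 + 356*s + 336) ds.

27*log(s + 2)/40 - 211*log(s + 4)/12 + 699*log(s + 6)/8 - 1102*log(s + 7)/15 + C

Factor the denominator: (s + 2)*(s + 4)*(s + 6)*(s + 7).
Partial-fraction decomposition: -1102/(15*(s + 7)) + 699/(8*(s + 6)) - 211/(12*(s + 4)) + 27/(40*(s + 2)).
Integrate each term: A/(s−a) contributes A·log|s−a|.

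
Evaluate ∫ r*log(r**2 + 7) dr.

Let u = r**2 + 7, so du = (2*r) dr.
The integral becomes (1/2)·∫ log(u) du; integrate by parts with u′=log(u), dv′=du.

r**2*log(r**2 + 7)/2 - r**2/2 + 7*log(r**2 + 7)/2 + C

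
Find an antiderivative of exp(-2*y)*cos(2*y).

Let I denote the integral. Integrate by parts with u = cos(2*y), dv = exp(-2*y) dy, so v = -exp(-2*y)/2: I = -exp(-2*y)*cos(2*y)/2 − ∫ exp(-2*y)*sin(2*y) dy.
Apply parts again with u = sin(2*y), dv = exp(-2*y) dy: ∫ exp(-2*y)*sin(2*y) dy = -exp(-2*y)*sin(2*y)/2 + I. Substituting back brings back I: I = exp(-2*y)*sin(2*y)/2 - exp(-2*y)*cos(2*y)/2 − I.
Solving for I: (1 + 1)·I equals the remaining terms, so I = (1/2)·(exp(-2*y)*sin(2*y)/2 - exp(-2*y)*cos(2*y)/2).

exp(-2*y)*sin(2*y)/4 - exp(-2*y)*cos(2*y)/4 + C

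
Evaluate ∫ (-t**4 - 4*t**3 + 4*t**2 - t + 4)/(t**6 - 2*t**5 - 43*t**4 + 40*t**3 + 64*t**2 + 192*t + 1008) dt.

Factor the denominator: (t - 7)*(t - 3)*(t + 2)*(t + 6)*(t**2 + 4).
Partial-fraction decomposition: (1051*t - 1176)/(27560*(t**2 + 4)) + 139/(9360*(t + 6)) + 19/(720*(t + 2)) + 38/(585*(t - 3)) - 895/(6201*(t - 7)).
Integrate each term; A/(t−a) gives A·log|t−a|; the (Bt+D)/(t²+p²) term gives a log and an atan.

-895*log(t - 7)/6201 + 38*log(t - 3)/585 + 19*log(t + 2)/720 + 139*log(t + 6)/9360 + 1051*log(t**2 + 4)/55120 - 147*atan(t/2)/6890 + C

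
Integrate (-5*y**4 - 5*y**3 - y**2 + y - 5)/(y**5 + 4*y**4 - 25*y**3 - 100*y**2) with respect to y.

Factor the denominator: y**2*(y - 5)*(y + 4)*(y + 5).
Partial-fraction decomposition: -507/(50*(y + 5)) + 985/(144*(y + 4)) - 151/(90*(y - 5)) - 9/(400*y) + 1/(20*y**2).
Integrate each term; A/(y−a) gives A·log|y−a|; A/(y−a)² gives −A/(y−a).

-9*log(y)/400 - 151*log(y - 5)/90 + 985*log(y + 4)/144 - 507*log(y + 5)/50 - 1/(20*y) + C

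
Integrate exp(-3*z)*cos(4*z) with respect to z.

4*exp(-3*z)*sin(4*z)/25 - 3*exp(-3*z)*cos(4*z)/25 + C

Let I denote the integral. Integrate by parts with u = cos(4*z), dv = exp(-3*z) dz, so v = -exp(-3*z)/3: I = -exp(-3*z)*cos(4*z)/3 − (4/3)·∫ exp(-3*z)*sin(4*z) dz.
Apply parts again with u = sin(4*z), dv = exp(-3*z) dz: ∫ exp(-3*z)*sin(4*z) dz = -exp(-3*z)*sin(4*z)/3 + (4/3)·I. Substituting back brings back I: I = 4*exp(-3*z)*sin(4*z)/9 - exp(-3*z)*cos(4*z)/3 − (16/9)·I.
Solving for I: (1 + 16/9)·I equals the remaining terms, so I = (9/25)·(4*exp(-3*z)*sin(4*z)/9 - exp(-3*z)*cos(4*z)/3).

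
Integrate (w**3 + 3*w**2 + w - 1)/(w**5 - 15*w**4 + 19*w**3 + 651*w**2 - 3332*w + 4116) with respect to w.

-7711*log(w - 7)/1225 + 329*log(w - 6)/52 - 7*log(w - 2)/300 - 17*log(w + 7)/1911 - 248/(35*w - 245) + C

Factor the denominator: (w - 7)**2*(w - 6)*(w - 2)*(w + 7).
Partial-fraction decomposition: -17/(1911*(w + 7)) - 7/(300*(w - 2)) + 329/(52*(w - 6)) - 7711/(1225*(w - 7)) + 248/(35*(w - 7)**2).
Integrate each term; A/(w−a) gives A·log|w−a|; A/(w−a)² gives −A/(w−a).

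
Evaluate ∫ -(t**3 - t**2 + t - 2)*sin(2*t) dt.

Use integration by parts with u = t**3 - t**2 + t - 2, dv = -sin(2*t) dt, so v = cos(2*t)/2.
Apply parts 3 times (tabular method): alternate signs, differentiate u down to 0, integrate dv up.

t**3*cos(2*t)/2 - 3*t**2*sin(2*t)/4 - t**2*cos(2*t)/2 + t*sin(2*t)/2 - t*cos(2*t)/4 + sin(2*t)/8 - 3*cos(2*t)/4 + C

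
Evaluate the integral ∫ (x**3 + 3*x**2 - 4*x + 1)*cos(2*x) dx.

x**3*sin(2*x)/2 + 3*x**2*sin(2*x)/2 + 3*x**2*cos(2*x)/4 - 11*x*sin(2*x)/4 + 3*x*cos(2*x)/2 - sin(2*x)/4 - 11*cos(2*x)/8 + C

Use integration by parts with u = x**3 + 3*x**2 - 4*x + 1, dv = cos(2*x) dx, so v = sin(2*x)/2.
Apply parts 3 times (tabular method): alternate signs, differentiate u down to 0, integrate dv up.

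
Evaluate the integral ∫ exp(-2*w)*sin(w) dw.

Let I denote the integral. Integrate by parts with u = sin(w), dv = exp(-2*w) dw, so v = -exp(-2*w)/2: I = -exp(-2*w)*sin(w)/2 + (1/2)·∫ exp(-2*w)*cos(w) dw.
Apply parts again with u = cos(w), dv = exp(-2*w) dw: ∫ exp(-2*w)*cos(w) dw = -exp(-2*w)*cos(w)/2 − (1/2)·I. Substituting back brings back I: I = -exp(-2*w)*sin(w)/2 - exp(-2*w)*cos(w)/4 − (1/4)·I.
Solving for I: (1 + 1/4)·I equals the remaining terms, so I = (4/5)·(-exp(-2*w)*sin(w)/2 - exp(-2*w)*cos(w)/4).

-2*exp(-2*w)*sin(w)/5 - exp(-2*w)*cos(w)/5 + C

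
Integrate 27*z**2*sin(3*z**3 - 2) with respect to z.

-3*cos(3*z**3 - 2) + C

Let u = 3*z**3 - 2, so du = (9*z**2) dz.
Rewriting, the integral becomes 3·∫ sin(u) du = 3·-cos(u).
Substituting back, u = 3*z**3 - 2.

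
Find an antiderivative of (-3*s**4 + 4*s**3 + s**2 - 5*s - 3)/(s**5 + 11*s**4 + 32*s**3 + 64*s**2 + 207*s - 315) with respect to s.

Factor the denominator: (s - 1)*(s + 5)*(s + 7)*(s**2 + 9).
Partial-fraction decomposition: (2266*s + 7251)/(4930*(s**2 + 9)) - 4247/(464*(s + 7)) + 97/(17*(s + 5)) - 1/(80*(s - 1)).
Integrate each term; A/(s−a) gives A·log|s−a|; the (Bs+D)/(s²+p²) term gives a log and an atan.

-log(s - 1)/80 + 97*log(s + 5)/17 - 4247*log(s + 7)/464 + 1133*log(s**2 + 9)/4930 + 2417*atan(s/3)/4930 + C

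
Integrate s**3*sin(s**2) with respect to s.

-s**2*cos(s**2)/2 + sin(s**2)/2 + C

Let u = s², du = 2s ds; rewrite as (1/2)∫ u^1·sin(1u) du.
Now integrate by parts 1 time.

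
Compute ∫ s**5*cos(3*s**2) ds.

s**4*sin(3*s**2)/6 + s**2*cos(3*s**2)/9 - sin(3*s**2)/27 + C

Let u = s², du = 2s ds; rewrite as (1/2)∫ u^2·cos(3u) du.
Now integrate by parts 2 times.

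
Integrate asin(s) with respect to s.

Use integration by parts with u = arcsin(s), dv = ds.
Then du = 1/sqrt(-s**2 + 1) ds.

s*asin(s) + sqrt(-s**2 + 1) + C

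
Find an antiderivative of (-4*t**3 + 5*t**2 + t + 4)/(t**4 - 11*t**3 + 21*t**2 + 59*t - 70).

-31*log(t - 7)/3 + 183*log(t - 5)/28 + log(t - 1)/12 - 2*log(t + 2)/7 + C

Factor the denominator: (t - 7)*(t - 5)*(t - 1)*(t + 2).
Partial-fraction decomposition: -2/(7*(t + 2)) + 1/(12*(t - 1)) + 183/(28*(t - 5)) - 31/(3*(t - 7)).
Integrate each term: A/(t−a) contributes A·log|t−a|.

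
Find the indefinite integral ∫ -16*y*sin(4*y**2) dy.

2*cos(4*y**2) + C

Let u = 4*y**2, so du = (8*y) dy.
Rewriting, the integral becomes -2·∫ sin(u) du = -2·-cos(u).
Substituting back, u = 4*y**2.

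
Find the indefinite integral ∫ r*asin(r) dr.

r**2*asin(r)/2 + r*sqrt(-r**2 + 1)/4 - asin(r)/4 + C

Use integration by parts with u = arcsin(r), dv = r dr.
Then du = 1/sqrt(-r**2 + 1) dr.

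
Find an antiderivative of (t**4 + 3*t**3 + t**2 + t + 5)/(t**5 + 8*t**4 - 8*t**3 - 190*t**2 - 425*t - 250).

69*log(t - 5)/280 - log(t + 1)/32 - log(t + 2)/63 + 1153*log(t + 5)/1440 + 55/(24*t + 120) + C

Factor the denominator: (t - 5)*(t + 1)*(t + 2)*(t + 5)**2.
Partial-fraction decomposition: 1153/(1440*(t + 5)) - 55/(24*(t + 5)**2) - 1/(63*(t + 2)) - 1/(32*(t + 1)) + 69/(280*(t - 5)).
Integrate each term; A/(t−a) gives A·log|t−a|; A/(t−a)² gives −A/(t−a).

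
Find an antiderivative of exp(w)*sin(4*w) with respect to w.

Let I denote the integral. Integrate by parts with u = sin(4*w), dv = exp(w) dw, so v = exp(w): I = exp(w)*sin(4*w) − 4·∫ exp(w)*cos(4*w) dw.
Apply parts again with u = cos(4*w), dv = exp(w) dw: ∫ exp(w)*cos(4*w) dw = exp(w)*cos(4*w) + 4·I. Substituting back brings back I: I = exp(w)*sin(4*w) - 4*exp(w)*cos(4*w) − 16·I.
Solving for I: (1 + 16)·I equals the remaining terms, so I = (1/17)·(exp(w)*sin(4*w) - 4*exp(w)*cos(4*w)).

exp(w)*sin(4*w)/17 - 4*exp(w)*cos(4*w)/17 + C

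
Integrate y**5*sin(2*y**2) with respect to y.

Let u = y², du = 2y dy; rewrite as (1/2)∫ u^2·sin(2u) du.
Now integrate by parts 2 times.

-y**4*cos(2*y**2)/4 + y**2*sin(2*y**2)/4 + cos(2*y**2)/8 + C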